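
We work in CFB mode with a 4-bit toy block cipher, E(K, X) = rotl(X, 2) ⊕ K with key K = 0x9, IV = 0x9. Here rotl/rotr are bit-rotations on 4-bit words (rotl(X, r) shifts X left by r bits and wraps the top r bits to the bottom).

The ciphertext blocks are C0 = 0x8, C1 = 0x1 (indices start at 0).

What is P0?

CFB decryption: P_i = C_i ⊕ E(K, C_{i−1}), with C_{−1} = IV.
P0: E(K, 0x9) = 0xF; 0x8 ⊕ 0xF = 0x7.

P0 = 0x7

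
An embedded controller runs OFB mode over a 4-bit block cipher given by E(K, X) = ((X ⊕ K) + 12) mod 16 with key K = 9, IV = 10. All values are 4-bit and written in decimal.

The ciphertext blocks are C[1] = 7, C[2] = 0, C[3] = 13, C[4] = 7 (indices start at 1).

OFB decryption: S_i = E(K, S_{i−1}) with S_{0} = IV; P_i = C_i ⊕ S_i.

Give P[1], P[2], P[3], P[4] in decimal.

P[1]: S = E(K, 10) = 15; 7 ⊕ 15 = 8.
P[2]: S = E(K, 15) = 2; 0 ⊕ 2 = 2.
P[3]: S = E(K, 2) = 7; 13 ⊕ 7 = 10.
P[4]: S = E(K, 7) = 10; 7 ⊕ 10 = 13.

P[1] = 8, P[2] = 2, P[3] = 10, P[4] = 13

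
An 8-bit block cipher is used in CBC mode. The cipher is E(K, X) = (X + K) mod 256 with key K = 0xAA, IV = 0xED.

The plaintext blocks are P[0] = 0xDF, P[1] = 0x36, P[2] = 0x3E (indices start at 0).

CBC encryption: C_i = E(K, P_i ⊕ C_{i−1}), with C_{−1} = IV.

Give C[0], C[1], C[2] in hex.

C[0] = 0xDC, C[1] = 0x94, C[2] = 0x54

C[0]: P[0] ⊕ 0xED = 0x32; E(K, 0x32) = 0xDC.
C[1]: P[1] ⊕ 0xDC = 0xEA; E(K, 0xEA) = 0x94.
C[2]: P[2] ⊕ 0x94 = 0xAA; E(K, 0xAA) = 0x54.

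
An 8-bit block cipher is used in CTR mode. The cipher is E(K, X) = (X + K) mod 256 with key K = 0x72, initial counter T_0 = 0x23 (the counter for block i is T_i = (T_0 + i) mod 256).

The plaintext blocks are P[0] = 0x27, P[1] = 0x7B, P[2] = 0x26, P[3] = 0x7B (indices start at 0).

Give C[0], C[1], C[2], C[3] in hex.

C[0] = 0xB2, C[1] = 0xED, C[2] = 0xB1, C[3] = 0xE3

CTR encryption: S_i = E(K, T_i) where T_i is the counter for block i; C_i = P_i ⊕ S_i.
C[0]: T = 0x23, S = E(K, T) = 0x95; 0x27 ⊕ 0x95 = 0xB2.
C[1]: T = 0x24, S = E(K, T) = 0x96; 0x7B ⊕ 0x96 = 0xED.
C[2]: T = 0x25, S = E(K, T) = 0x97; 0x26 ⊕ 0x97 = 0xB1.
C[3]: T = 0x26, S = E(K, T) = 0x98; 0x7B ⊕ 0x98 = 0xE3.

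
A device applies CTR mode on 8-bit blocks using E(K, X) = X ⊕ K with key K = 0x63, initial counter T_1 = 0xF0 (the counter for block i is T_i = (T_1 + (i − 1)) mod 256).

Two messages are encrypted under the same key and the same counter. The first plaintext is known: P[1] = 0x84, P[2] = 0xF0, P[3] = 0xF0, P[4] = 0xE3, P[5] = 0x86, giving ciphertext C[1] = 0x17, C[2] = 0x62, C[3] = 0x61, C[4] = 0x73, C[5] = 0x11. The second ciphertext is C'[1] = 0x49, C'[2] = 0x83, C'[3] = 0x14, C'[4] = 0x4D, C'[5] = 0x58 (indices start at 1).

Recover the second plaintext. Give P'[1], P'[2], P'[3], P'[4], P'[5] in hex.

P'[1] = 0xDA, P'[2] = 0x11, P'[3] = 0x85, P'[4] = 0xDD, P'[5] = 0xCF

In CTR with a reused counter, both messages share the same keystream S_i, so C_i ⊕ C'_i = P_i ⊕ P'_i and thus P'_i = P_i ⊕ C_i ⊕ C'_i.
P'[1]: 0x84 ⊕ 0x17 ⊕ 0x49 = 0xDA.
P'[2]: 0xF0 ⊕ 0x62 ⊕ 0x83 = 0x11.
P'[3]: 0xF0 ⊕ 0x61 ⊕ 0x14 = 0x85.
P'[4]: 0xE3 ⊕ 0x73 ⊕ 0x4D = 0xDD.
P'[5]: 0x86 ⊕ 0x11 ⊕ 0x58 = 0xCF.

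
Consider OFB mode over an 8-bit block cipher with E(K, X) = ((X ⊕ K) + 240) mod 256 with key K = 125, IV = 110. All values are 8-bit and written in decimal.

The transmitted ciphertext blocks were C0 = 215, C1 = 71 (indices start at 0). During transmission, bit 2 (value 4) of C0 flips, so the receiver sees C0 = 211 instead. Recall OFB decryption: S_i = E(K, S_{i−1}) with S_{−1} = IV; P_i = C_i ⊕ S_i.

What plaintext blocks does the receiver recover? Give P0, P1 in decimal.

Only C0 changed, to 211. In OFB, a change in C_i flips the same bit in P_i only; the keystream is unaffected. Decrypting the received ciphertext:
P0: S = E(K, 110) = 3; 211 ⊕ 3 = 208.
P1: S = E(K, 3) = 110; 71 ⊕ 110 = 41.
Blocks that differ from the original plaintext: P0.

P0 = 208, P1 = 41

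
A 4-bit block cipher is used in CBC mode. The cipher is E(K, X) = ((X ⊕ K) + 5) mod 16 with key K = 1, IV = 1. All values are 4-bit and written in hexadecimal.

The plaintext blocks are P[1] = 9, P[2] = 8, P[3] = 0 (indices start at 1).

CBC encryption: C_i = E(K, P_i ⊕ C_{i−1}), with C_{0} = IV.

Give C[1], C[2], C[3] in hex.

C[1]: P[1] ⊕ 1 = 8; E(K, 8) = E.
C[2]: P[2] ⊕ E = 6; E(K, 6) = C.
C[3]: P[3] ⊕ C = C; E(K, C) = 2.

C[1] = E, C[2] = C, C[3] = 2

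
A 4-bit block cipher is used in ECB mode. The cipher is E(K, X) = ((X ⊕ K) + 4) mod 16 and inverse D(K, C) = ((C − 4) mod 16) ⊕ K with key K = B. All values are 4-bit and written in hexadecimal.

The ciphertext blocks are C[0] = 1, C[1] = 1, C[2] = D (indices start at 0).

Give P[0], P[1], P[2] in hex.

P[0] = 6, P[1] = 6, P[2] = 2

ECB decryption: P_i = D(K, C_i).
P[0]: D(K, 1) = 6.
P[1]: D(K, 1) = 6.
P[2]: D(K, D) = 2.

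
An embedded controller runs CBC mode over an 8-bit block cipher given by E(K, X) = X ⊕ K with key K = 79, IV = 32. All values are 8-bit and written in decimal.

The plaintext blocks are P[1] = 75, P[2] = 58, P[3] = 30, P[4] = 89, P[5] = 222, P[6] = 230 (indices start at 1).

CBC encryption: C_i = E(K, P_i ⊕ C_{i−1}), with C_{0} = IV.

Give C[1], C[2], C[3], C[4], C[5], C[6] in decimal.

C[1] = 36, C[2] = 81, C[3] = 0, C[4] = 22, C[5] = 135, C[6] = 46

C[1]: P[1] ⊕ 32 = 107; E(K, 107) = 36.
C[2]: P[2] ⊕ 36 = 30; E(K, 30) = 81.
C[3]: P[3] ⊕ 81 = 79; E(K, 79) = 0.
C[4]: P[4] ⊕ 0 = 89; E(K, 89) = 22.
C[5]: P[5] ⊕ 22 = 200; E(K, 200) = 135.
C[6]: P[6] ⊕ 135 = 97; E(K, 97) = 46.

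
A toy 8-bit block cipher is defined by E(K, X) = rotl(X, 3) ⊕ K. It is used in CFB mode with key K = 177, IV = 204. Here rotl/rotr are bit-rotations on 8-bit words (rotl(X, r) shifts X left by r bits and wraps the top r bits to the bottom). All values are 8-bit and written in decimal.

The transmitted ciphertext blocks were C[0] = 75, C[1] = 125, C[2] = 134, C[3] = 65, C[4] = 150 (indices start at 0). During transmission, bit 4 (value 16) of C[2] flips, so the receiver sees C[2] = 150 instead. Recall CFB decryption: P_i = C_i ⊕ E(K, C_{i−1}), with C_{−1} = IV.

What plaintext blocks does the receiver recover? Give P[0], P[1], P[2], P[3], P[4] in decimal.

Only C[2] changed, to 150. In CFB, a change in C_i flips the same bit in P_i and garbles P_{i+1}. Decrypting the received ciphertext:
P[0]: E(K, 204) = 215; 75 ⊕ 215 = 156.
P[1]: E(K, 75) = 235; 125 ⊕ 235 = 150.
P[2]: E(K, 125) = 90; 150 ⊕ 90 = 204.
P[3]: E(K, 150) = 5; 65 ⊕ 5 = 68.
P[4]: E(K, 65) = 187; 150 ⊕ 187 = 45.
Blocks that differ from the original plaintext: P[2], P[3].

P[0] = 156, P[1] = 150, P[2] = 204, P[3] = 68, P[4] = 45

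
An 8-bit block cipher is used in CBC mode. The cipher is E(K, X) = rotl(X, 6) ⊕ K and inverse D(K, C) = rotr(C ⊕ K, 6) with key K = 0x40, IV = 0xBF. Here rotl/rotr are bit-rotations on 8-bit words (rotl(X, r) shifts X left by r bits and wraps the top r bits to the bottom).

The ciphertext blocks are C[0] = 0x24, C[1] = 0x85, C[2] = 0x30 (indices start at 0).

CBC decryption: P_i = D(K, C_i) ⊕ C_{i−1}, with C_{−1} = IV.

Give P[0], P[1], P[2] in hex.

P[0]: D(K, 0x24) = 0x91; 0x91 ⊕ 0xBF = 0x2E.
P[1]: D(K, 0x85) = 0x17; 0x17 ⊕ 0x24 = 0x33.
P[2]: D(K, 0x30) = 0xC1; 0xC1 ⊕ 0x85 = 0x44.

P[0] = 0x2E, P[1] = 0x33, P[2] = 0x44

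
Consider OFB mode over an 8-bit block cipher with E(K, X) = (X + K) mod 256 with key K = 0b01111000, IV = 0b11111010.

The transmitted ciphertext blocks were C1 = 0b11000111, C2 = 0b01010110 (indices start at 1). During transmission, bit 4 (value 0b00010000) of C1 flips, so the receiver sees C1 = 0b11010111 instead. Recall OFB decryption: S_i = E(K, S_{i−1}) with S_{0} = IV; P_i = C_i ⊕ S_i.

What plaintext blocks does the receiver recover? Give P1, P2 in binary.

Only C1 changed, to 0b11010111. In OFB, a change in C_i flips the same bit in P_i only; the keystream is unaffected. Decrypting the received ciphertext:
P1: S = E(K, 0b11111010) = 0b01110010; 0b11010111 ⊕ 0b01110010 = 0b10100101.
P2: S = E(K, 0b01110010) = 0b11101010; 0b01010110 ⊕ 0b11101010 = 0b10111100.
Blocks that differ from the original plaintext: P1.

P1 = 0b10100101, P2 = 0b10111100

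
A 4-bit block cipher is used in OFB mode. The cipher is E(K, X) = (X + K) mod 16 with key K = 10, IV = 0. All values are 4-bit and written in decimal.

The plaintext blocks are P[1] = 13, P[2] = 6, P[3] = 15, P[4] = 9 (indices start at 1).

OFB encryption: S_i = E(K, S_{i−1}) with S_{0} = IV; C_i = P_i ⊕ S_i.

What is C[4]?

C[1]: S = E(K, 0) = 10; 13 ⊕ 10 = 7.
C[2]: S = E(K, 10) = 4; 6 ⊕ 4 = 2.
C[3]: S = E(K, 4) = 14; 15 ⊕ 14 = 1.
C[4]: S = E(K, 14) = 8; 9 ⊕ 8 = 1.

C[4] = 1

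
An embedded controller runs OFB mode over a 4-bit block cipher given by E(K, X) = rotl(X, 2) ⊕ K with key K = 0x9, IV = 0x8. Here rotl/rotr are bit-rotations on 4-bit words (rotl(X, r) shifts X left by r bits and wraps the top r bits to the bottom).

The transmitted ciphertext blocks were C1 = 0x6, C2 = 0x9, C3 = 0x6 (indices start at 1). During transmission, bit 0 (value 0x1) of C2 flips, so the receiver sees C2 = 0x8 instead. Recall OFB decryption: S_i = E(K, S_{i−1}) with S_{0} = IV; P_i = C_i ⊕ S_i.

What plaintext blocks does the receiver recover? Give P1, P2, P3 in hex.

Only C2 changed, to 0x8. In OFB, a change in C_i flips the same bit in P_i only; the keystream is unaffected. Decrypting the received ciphertext:
P1: S = E(K, 0x8) = 0xB; 0x6 ⊕ 0xB = 0xD.
P2: S = E(K, 0xB) = 0x7; 0x8 ⊕ 0x7 = 0xF.
P3: S = E(K, 0x7) = 0x4; 0x6 ⊕ 0x4 = 0x2.
Blocks that differ from the original plaintext: P2.

P1 = 0xD, P2 = 0xF, P3 = 0x2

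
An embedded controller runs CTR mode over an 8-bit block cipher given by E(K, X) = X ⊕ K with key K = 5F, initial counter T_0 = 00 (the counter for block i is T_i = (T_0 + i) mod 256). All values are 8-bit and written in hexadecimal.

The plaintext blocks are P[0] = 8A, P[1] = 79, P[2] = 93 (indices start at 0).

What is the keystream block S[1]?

CTR encryption: S_i = E(K, T_i) where T_i is the counter for block i; C_i = P_i ⊕ S_i.
C[0]: T = 00, S = E(K, T) = 5F; 8A ⊕ 5F = D5.
C[1]: T = 01, S = E(K, T) = 5E; 79 ⊕ 5E = 27.
So S[1] = 5E.

5E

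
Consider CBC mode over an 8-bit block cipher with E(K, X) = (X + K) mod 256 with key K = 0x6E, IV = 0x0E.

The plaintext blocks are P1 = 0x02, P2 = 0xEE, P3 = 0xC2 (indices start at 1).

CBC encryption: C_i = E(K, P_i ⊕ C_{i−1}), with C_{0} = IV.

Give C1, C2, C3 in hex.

C1: P1 ⊕ 0x0E = 0x0C; E(K, 0x0C) = 0x7A.
C2: P2 ⊕ 0x7A = 0x94; E(K, 0x94) = 0x02.
C3: P3 ⊕ 0x02 = 0xC0; E(K, 0xC0) = 0x2E.

C1 = 0x7A, C2 = 0x02, C3 = 0x2E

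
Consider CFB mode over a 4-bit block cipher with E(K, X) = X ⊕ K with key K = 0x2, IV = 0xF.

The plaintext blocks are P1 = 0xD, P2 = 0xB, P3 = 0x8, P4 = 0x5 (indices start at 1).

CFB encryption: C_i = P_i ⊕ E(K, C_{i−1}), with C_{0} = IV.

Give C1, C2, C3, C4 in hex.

C1: E(K, 0xF) = 0xD; 0xD ⊕ 0xD = 0x0.
C2: E(K, 0x0) = 0x2; 0xB ⊕ 0x2 = 0x9.
C3: E(K, 0x9) = 0xB; 0x8 ⊕ 0xB = 0x3.
C4: E(K, 0x3) = 0x1; 0x5 ⊕ 0x1 = 0x4.

C1 = 0x0, C2 = 0x9, C3 = 0x3, C4 = 0x4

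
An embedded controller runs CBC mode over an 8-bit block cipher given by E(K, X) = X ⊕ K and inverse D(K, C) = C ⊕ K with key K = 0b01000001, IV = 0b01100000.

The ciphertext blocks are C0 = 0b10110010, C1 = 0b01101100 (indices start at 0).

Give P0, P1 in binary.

CBC decryption: P_i = D(K, C_i) ⊕ C_{i−1}, with C_{−1} = IV.
P0: D(K, 0b10110010) = 0b11110011; 0b11110011 ⊕ 0b01100000 = 0b10010011.
P1: D(K, 0b01101100) = 0b00101101; 0b00101101 ⊕ 0b10110010 = 0b10011111.

P0 = 0b10010011, P1 = 0b10011111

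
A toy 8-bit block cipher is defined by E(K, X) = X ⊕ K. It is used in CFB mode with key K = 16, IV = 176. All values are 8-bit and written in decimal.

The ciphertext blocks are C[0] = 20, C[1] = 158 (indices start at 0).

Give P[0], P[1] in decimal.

P[0] = 180, P[1] = 154

CFB decryption: P_i = C_i ⊕ E(K, C_{i−1}), with C_{−1} = IV.
P[0]: E(K, 176) = 160; 20 ⊕ 160 = 180.
P[1]: E(K, 20) = 4; 158 ⊕ 4 = 154.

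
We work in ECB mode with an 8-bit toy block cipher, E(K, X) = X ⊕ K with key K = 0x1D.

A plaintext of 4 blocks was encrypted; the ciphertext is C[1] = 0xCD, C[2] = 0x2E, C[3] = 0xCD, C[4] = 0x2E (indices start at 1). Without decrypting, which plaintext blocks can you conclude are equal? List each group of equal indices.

P[1] = P[3]; P[2] = P[4]

ECB encrypts each block independently with the same key, so equal ciphertext blocks imply equal plaintext blocks.
C[1] = C[3] = 0xCD, so P[1] = P[3].
C[2] = C[4] = 0x2E, so P[2] = P[4].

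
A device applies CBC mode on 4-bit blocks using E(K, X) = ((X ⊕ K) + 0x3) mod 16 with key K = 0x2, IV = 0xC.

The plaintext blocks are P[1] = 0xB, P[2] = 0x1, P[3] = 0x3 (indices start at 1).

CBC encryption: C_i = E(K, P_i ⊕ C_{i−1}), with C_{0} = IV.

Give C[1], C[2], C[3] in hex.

C[1] = 0x8, C[2] = 0xE, C[3] = 0x2

C[1]: P[1] ⊕ 0xC = 0x7; E(K, 0x7) = 0x8.
C[2]: P[2] ⊕ 0x8 = 0x9; E(K, 0x9) = 0xE.
C[3]: P[3] ⊕ 0xE = 0xD; E(K, 0xD) = 0x2.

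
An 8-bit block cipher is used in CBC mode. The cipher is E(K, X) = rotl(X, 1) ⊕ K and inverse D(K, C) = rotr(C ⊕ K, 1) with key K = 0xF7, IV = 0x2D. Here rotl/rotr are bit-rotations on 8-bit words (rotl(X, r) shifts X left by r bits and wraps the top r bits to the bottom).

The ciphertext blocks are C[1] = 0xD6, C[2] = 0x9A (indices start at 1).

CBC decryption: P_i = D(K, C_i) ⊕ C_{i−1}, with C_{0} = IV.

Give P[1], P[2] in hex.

P[1]: D(K, 0xD6) = 0x90; 0x90 ⊕ 0x2D = 0xBD.
P[2]: D(K, 0x9A) = 0xB6; 0xB6 ⊕ 0xD6 = 0x60.

P[1] = 0xBD, P[2] = 0x60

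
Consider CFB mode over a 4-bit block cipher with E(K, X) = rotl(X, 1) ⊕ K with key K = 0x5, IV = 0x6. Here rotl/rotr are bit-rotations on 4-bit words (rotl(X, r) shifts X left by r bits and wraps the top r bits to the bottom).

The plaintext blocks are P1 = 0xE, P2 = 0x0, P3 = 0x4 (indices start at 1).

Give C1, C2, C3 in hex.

C1 = 0x7, C2 = 0xB, C3 = 0x6

CFB encryption: C_i = P_i ⊕ E(K, C_{i−1}), with C_{0} = IV.
C1: E(K, 0x6) = 0x9; 0xE ⊕ 0x9 = 0x7.
C2: E(K, 0x7) = 0xB; 0x0 ⊕ 0xB = 0xB.
C3: E(K, 0xB) = 0x2; 0x4 ⊕ 0x2 = 0x6.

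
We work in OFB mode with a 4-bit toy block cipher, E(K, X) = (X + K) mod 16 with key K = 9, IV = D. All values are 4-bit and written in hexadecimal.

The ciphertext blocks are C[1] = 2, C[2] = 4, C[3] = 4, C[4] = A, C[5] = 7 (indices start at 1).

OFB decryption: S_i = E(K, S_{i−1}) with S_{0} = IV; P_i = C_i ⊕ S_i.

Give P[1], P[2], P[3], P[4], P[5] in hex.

P[1]: S = E(K, D) = 6; 2 ⊕ 6 = 4.
P[2]: S = E(K, 6) = F; 4 ⊕ F = B.
P[3]: S = E(K, F) = 8; 4 ⊕ 8 = C.
P[4]: S = E(K, 8) = 1; A ⊕ 1 = B.
P[5]: S = E(K, 1) = A; 7 ⊕ A = D.

P[1] = 4, P[2] = B, P[3] = C, P[4] = B, P[5] = D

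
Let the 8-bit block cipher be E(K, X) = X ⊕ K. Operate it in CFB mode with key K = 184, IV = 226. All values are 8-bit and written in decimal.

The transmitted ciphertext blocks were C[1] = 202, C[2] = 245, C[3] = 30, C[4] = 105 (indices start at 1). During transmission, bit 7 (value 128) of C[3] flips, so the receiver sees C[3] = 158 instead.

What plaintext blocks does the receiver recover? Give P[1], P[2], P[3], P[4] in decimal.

CFB decryption: P_i = C_i ⊕ E(K, C_{i−1}), with C_{0} = IV.
Only C[3] changed, to 158. In CFB, a change in C_i flips the same bit in P_i and garbles P_{i+1}. Decrypting the received ciphertext:
P[1]: E(K, 226) = 90; 202 ⊕ 90 = 144.
P[2]: E(K, 202) = 114; 245 ⊕ 114 = 135.
P[3]: E(K, 245) = 77; 158 ⊕ 77 = 211.
P[4]: E(K, 158) = 38; 105 ⊕ 38 = 79.
Blocks that differ from the original plaintext: P[3], P[4].

P[1] = 144, P[2] = 135, P[3] = 211, P[4] = 79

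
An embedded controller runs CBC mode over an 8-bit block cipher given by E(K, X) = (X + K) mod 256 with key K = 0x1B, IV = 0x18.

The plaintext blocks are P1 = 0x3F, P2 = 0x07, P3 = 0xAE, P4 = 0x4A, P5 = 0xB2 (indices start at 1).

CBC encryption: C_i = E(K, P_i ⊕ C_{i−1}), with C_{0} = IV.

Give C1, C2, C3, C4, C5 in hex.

C1 = 0x42, C2 = 0x60, C3 = 0xE9, C4 = 0xBE, C5 = 0x27

C1: P1 ⊕ 0x18 = 0x27; E(K, 0x27) = 0x42.
C2: P2 ⊕ 0x42 = 0x45; E(K, 0x45) = 0x60.
C3: P3 ⊕ 0x60 = 0xCE; E(K, 0xCE) = 0xE9.
C4: P4 ⊕ 0xE9 = 0xA3; E(K, 0xA3) = 0xBE.
C5: P5 ⊕ 0xBE = 0x0C; E(K, 0x0C) = 0x27.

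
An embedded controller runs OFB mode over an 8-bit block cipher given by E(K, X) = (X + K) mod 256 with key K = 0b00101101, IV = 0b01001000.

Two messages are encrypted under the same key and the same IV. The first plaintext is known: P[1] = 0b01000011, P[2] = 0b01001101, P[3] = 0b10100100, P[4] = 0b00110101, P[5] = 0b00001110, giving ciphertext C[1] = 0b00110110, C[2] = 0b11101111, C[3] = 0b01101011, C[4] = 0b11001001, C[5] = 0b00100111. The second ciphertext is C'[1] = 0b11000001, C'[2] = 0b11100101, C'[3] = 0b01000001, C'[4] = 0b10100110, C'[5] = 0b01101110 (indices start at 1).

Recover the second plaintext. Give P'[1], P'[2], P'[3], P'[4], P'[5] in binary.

P'[1] = 0b10110100, P'[2] = 0b01000111, P'[3] = 0b10001110, P'[4] = 0b01011010, P'[5] = 0b01000111

In OFB with a reused IV, both messages share the same keystream S_i, so C_i ⊕ C'_i = P_i ⊕ P'_i and thus P'_i = P_i ⊕ C_i ⊕ C'_i.
P'[1]: 0b01000011 ⊕ 0b00110110 ⊕ 0b11000001 = 0b10110100.
P'[2]: 0b01001101 ⊕ 0b11101111 ⊕ 0b11100101 = 0b01000111.
P'[3]: 0b10100100 ⊕ 0b01101011 ⊕ 0b01000001 = 0b10001110.
P'[4]: 0b00110101 ⊕ 0b11001001 ⊕ 0b10100110 = 0b01011010.
P'[5]: 0b00001110 ⊕ 0b00100111 ⊕ 0b01101110 = 0b01000111.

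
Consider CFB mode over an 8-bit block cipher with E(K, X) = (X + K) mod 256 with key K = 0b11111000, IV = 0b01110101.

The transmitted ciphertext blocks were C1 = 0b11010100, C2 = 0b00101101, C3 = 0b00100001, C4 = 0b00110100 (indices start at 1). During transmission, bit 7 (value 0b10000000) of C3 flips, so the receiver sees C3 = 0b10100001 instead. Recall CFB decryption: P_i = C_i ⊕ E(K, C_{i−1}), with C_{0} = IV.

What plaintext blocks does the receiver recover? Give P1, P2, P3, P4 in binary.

P1 = 0b10111001, P2 = 0b11100001, P3 = 0b10000100, P4 = 0b10101101

Only C3 changed, to 0b10100001. In CFB, a change in C_i flips the same bit in P_i and garbles P_{i+1}. Decrypting the received ciphertext:
P1: E(K, 0b01110101) = 0b01101101; 0b11010100 ⊕ 0b01101101 = 0b10111001.
P2: E(K, 0b11010100) = 0b11001100; 0b00101101 ⊕ 0b11001100 = 0b11100001.
P3: E(K, 0b00101101) = 0b00100101; 0b10100001 ⊕ 0b00100101 = 0b10000100.
P4: E(K, 0b10100001) = 0b10011001; 0b00110100 ⊕ 0b10011001 = 0b10101101.
Blocks that differ from the original plaintext: P3, P4.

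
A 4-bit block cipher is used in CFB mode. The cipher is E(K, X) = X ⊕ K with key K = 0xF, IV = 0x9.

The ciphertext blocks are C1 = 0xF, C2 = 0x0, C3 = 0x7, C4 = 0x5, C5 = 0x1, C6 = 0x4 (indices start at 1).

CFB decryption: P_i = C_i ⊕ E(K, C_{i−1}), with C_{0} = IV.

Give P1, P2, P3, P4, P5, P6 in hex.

P1: E(K, 0x9) = 0x6; 0xF ⊕ 0x6 = 0x9.
P2: E(K, 0xF) = 0x0; 0x0 ⊕ 0x0 = 0x0.
P3: E(K, 0x0) = 0xF; 0x7 ⊕ 0xF = 0x8.
P4: E(K, 0x7) = 0x8; 0x5 ⊕ 0x8 = 0xD.
P5: E(K, 0x5) = 0xA; 0x1 ⊕ 0xA = 0xB.
P6: E(K, 0x1) = 0xE; 0x4 ⊕ 0xE = 0xA.

P1 = 0x9, P2 = 0x0, P3 = 0x8, P4 = 0xD, P5 = 0xB, P6 = 0xA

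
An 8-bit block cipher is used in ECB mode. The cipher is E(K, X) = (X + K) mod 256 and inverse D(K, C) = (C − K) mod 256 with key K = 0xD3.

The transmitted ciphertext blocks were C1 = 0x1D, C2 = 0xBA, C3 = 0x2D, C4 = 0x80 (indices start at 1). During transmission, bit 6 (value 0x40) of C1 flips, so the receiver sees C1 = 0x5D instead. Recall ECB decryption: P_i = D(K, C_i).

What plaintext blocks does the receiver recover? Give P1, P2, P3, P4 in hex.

Only C1 changed, to 0x5D. In ECB, a change in C_i affects only P_i. Decrypting the received ciphertext:
P1: D(K, 0x5D) = 0x8A.
P2: D(K, 0xBA) = 0xE7.
P3: D(K, 0x2D) = 0x5A.
P4: D(K, 0x80) = 0xAD.
Blocks that differ from the original plaintext: P1.

P1 = 0x8A, P2 = 0xE7, P3 = 0x5A, P4 = 0xAD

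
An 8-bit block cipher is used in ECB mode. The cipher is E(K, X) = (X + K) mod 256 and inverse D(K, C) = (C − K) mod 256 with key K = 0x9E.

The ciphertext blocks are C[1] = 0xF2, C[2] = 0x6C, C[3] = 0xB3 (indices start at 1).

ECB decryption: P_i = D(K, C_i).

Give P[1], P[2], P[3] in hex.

P[1]: D(K, 0xF2) = 0x54.
P[2]: D(K, 0x6C) = 0xCE.
P[3]: D(K, 0xB3) = 0x15.

P[1] = 0x54, P[2] = 0xCE, P[3] = 0x15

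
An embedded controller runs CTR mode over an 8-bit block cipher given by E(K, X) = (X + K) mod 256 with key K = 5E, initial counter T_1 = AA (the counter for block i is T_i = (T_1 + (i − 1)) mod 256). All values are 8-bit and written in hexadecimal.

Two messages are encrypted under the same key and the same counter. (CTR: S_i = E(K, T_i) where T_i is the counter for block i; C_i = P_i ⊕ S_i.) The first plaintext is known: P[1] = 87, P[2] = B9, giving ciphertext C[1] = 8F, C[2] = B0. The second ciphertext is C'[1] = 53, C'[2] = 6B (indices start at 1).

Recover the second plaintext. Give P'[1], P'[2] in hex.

P'[1] = 5B, P'[2] = 62

In CTR with a reused counter, both messages share the same keystream S_i, so C_i ⊕ C'_i = P_i ⊕ P'_i and thus P'_i = P_i ⊕ C_i ⊕ C'_i.
P'[1]: 87 ⊕ 8F ⊕ 53 = 5B.
P'[2]: B9 ⊕ B0 ⊕ 6B = 62.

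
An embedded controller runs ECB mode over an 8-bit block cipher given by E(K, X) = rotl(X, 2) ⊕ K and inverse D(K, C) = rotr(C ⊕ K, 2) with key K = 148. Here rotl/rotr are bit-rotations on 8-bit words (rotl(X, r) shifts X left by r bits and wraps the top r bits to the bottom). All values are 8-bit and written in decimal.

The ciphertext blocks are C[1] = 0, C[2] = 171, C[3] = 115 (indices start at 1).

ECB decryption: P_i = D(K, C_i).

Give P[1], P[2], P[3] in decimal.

P[1] = 37, P[2] = 207, P[3] = 249

P[1]: D(K, 0) = 37.
P[2]: D(K, 171) = 207.
P[3]: D(K, 115) = 249.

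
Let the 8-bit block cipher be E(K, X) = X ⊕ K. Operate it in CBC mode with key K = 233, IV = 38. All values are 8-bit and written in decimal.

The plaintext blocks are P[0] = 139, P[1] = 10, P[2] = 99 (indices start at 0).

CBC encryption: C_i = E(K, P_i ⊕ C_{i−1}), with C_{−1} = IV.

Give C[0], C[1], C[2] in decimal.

C[0]: P[0] ⊕ 38 = 173; E(K, 173) = 68.
C[1]: P[1] ⊕ 68 = 78; E(K, 78) = 167.
C[2]: P[2] ⊕ 167 = 196; E(K, 196) = 45.

C[0] = 68, C[1] = 167, C[2] = 45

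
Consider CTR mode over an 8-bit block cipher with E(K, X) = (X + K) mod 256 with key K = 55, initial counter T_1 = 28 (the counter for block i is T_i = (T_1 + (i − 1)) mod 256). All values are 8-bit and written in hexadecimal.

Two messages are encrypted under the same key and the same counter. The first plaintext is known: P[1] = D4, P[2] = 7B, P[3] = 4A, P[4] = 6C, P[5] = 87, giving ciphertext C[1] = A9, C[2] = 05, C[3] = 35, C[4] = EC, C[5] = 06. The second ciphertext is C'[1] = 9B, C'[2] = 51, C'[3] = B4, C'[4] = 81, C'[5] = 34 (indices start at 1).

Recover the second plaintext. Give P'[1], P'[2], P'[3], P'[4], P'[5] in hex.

P'[1] = E6, P'[2] = 2F, P'[3] = CB, P'[4] = 01, P'[5] = B5

In CTR with a reused counter, both messages share the same keystream S_i, so C_i ⊕ C'_i = P_i ⊕ P'_i and thus P'_i = P_i ⊕ C_i ⊕ C'_i.
P'[1]: D4 ⊕ A9 ⊕ 9B = E6.
P'[2]: 7B ⊕ 05 ⊕ 51 = 2F.
P'[3]: 4A ⊕ 35 ⊕ B4 = CB.
P'[4]: 6C ⊕ EC ⊕ 81 = 01.
P'[5]: 87 ⊕ 06 ⊕ 34 = B5.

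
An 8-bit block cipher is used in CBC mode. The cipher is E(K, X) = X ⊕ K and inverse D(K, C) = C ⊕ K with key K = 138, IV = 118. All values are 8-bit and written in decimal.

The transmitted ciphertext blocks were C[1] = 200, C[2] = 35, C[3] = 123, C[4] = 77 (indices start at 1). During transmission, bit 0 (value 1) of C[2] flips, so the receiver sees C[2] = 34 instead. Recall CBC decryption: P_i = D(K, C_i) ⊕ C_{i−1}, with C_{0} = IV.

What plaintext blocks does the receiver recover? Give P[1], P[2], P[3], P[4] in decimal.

Only C[2] changed, to 34. In CBC, a change in C_i garbles P_i and flips the same bit in P_{i+1}. Decrypting the received ciphertext:
P[1]: D(K, 200) = 66; 66 ⊕ 118 = 52.
P[2]: D(K, 34) = 168; 168 ⊕ 200 = 96.
P[3]: D(K, 123) = 241; 241 ⊕ 34 = 211.
P[4]: D(K, 77) = 199; 199 ⊕ 123 = 188.
Blocks that differ from the original plaintext: P[2], P[3].

P[1] = 52, P[2] = 96, P[3] = 211, P[4] = 188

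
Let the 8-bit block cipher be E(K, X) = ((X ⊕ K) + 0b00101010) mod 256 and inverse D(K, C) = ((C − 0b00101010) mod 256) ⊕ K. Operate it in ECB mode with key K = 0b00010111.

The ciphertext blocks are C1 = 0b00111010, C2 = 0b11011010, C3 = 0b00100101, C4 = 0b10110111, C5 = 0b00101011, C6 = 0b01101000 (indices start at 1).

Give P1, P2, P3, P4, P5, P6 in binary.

P1 = 0b00000111, P2 = 0b10100111, P3 = 0b11101100, P4 = 0b10011010, P5 = 0b00010110, P6 = 0b00101001

ECB decryption: P_i = D(K, C_i).
P1: D(K, 0b00111010) = 0b00000111.
P2: D(K, 0b11011010) = 0b10100111.
P3: D(K, 0b00100101) = 0b11101100.
P4: D(K, 0b10110111) = 0b10011010.
P5: D(K, 0b00101011) = 0b00010110.
P6: D(K, 0b01101000) = 0b00101001.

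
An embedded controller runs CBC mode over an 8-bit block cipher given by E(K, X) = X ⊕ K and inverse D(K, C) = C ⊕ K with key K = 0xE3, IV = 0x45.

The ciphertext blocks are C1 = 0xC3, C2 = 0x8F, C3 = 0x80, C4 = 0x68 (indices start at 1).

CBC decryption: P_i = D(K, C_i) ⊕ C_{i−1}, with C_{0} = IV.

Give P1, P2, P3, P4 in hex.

P1 = 0x65, P2 = 0xAF, P3 = 0xEC, P4 = 0x0B

P1: D(K, 0xC3) = 0x20; 0x20 ⊕ 0x45 = 0x65.
P2: D(K, 0x8F) = 0x6C; 0x6C ⊕ 0xC3 = 0xAF.
P3: D(K, 0x80) = 0x63; 0x63 ⊕ 0x8F = 0xEC.
P4: D(K, 0x68) = 0x8B; 0x8B ⊕ 0x80 = 0x0B.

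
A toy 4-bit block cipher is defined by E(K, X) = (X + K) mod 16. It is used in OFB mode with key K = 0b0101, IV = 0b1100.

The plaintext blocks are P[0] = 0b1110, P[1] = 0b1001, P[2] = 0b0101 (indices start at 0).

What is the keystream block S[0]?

0b0001

OFB encryption: S_i = E(K, S_{i−1}) with S_{−1} = IV; C_i = P_i ⊕ S_i.
C[0]: S = E(K, 0b1100) = 0b0001; 0b1110 ⊕ 0b0001 = 0b1111.
So S[0] = 0b0001.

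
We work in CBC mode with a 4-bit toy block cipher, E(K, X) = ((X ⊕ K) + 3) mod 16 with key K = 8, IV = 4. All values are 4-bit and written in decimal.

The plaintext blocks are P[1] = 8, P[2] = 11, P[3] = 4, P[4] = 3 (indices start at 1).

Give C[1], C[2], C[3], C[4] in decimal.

C[1] = 7, C[2] = 7, C[3] = 14, C[4] = 8

CBC encryption: C_i = E(K, P_i ⊕ C_{i−1}), with C_{0} = IV.
C[1]: P[1] ⊕ 4 = 12; E(K, 12) = 7.
C[2]: P[2] ⊕ 7 = 12; E(K, 12) = 7.
C[3]: P[3] ⊕ 7 = 3; E(K, 3) = 14.
C[4]: P[4] ⊕ 14 = 13; E(K, 13) = 8.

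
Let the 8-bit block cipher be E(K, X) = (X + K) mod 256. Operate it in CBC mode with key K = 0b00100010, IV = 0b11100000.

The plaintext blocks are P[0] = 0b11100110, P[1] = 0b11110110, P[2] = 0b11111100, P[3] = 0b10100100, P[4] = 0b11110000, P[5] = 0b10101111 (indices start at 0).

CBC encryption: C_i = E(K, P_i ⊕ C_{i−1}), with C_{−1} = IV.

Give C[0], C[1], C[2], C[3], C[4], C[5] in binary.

C[0] = 0b00101000, C[1] = 0b00000000, C[2] = 0b00011110, C[3] = 0b11011100, C[4] = 0b01001110, C[5] = 0b00000011

C[0]: P[0] ⊕ 0b11100000 = 0b00000110; E(K, 0b00000110) = 0b00101000.
C[1]: P[1] ⊕ 0b00101000 = 0b11011110; E(K, 0b11011110) = 0b00000000.
C[2]: P[2] ⊕ 0b00000000 = 0b11111100; E(K, 0b11111100) = 0b00011110.
C[3]: P[3] ⊕ 0b00011110 = 0b10111010; E(K, 0b10111010) = 0b11011100.
C[4]: P[4] ⊕ 0b11011100 = 0b00101100; E(K, 0b00101100) = 0b01001110.
C[5]: P[5] ⊕ 0b01001110 = 0b11100001; E(K, 0b11100001) = 0b00000011.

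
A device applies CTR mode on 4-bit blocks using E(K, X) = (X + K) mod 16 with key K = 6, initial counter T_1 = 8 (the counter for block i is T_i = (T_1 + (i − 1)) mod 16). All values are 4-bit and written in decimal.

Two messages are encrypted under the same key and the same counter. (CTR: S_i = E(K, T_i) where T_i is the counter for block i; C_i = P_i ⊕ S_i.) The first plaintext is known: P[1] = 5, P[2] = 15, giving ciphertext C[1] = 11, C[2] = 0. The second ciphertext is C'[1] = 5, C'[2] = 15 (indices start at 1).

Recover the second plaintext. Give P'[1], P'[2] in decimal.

P'[1] = 11, P'[2] = 0

In CTR with a reused counter, both messages share the same keystream S_i, so C_i ⊕ C'_i = P_i ⊕ P'_i and thus P'_i = P_i ⊕ C_i ⊕ C'_i.
P'[1]: 5 ⊕ 11 ⊕ 5 = 11.
P'[2]: 15 ⊕ 0 ⊕ 15 = 0.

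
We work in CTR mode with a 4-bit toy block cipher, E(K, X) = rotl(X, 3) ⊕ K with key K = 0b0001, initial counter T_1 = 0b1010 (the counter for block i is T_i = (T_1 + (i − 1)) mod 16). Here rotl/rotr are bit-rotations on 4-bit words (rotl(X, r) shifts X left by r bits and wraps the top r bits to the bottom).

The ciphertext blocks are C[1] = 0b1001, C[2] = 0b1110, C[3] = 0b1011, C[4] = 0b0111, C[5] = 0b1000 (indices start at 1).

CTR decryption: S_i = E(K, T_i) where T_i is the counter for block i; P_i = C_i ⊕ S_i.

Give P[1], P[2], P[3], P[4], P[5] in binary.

P[1]: T = 0b1010, S = E(K, T) = 0b0100; 0b1001 ⊕ 0b0100 = 0b1101.
P[2]: T = 0b1011, S = E(K, T) = 0b1100; 0b1110 ⊕ 0b1100 = 0b0010.
P[3]: T = 0b1100, S = E(K, T) = 0b0111; 0b1011 ⊕ 0b0111 = 0b1100.
P[4]: T = 0b1101, S = E(K, T) = 0b1111; 0b0111 ⊕ 0b1111 = 0b1000.
P[5]: T = 0b1110, S = E(K, T) = 0b0110; 0b1000 ⊕ 0b0110 = 0b1110.

P[1] = 0b1101, P[2] = 0b0010, P[3] = 0b1100, P[4] = 0b1000, P[5] = 0b1110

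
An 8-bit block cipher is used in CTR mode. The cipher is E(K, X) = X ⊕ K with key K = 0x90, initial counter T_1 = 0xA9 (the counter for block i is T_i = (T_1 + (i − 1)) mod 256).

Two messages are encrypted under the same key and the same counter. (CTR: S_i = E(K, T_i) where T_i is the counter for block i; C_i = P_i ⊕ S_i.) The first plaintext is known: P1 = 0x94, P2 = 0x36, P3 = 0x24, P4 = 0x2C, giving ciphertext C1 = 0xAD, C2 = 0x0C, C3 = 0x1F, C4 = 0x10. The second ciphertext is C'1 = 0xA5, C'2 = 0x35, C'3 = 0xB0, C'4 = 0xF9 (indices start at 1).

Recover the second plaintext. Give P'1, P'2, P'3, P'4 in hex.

In CTR with a reused counter, both messages share the same keystream S_i, so C_i ⊕ C'_i = P_i ⊕ P'_i and thus P'_i = P_i ⊕ C_i ⊕ C'_i.
P'1: 0x94 ⊕ 0xAD ⊕ 0xA5 = 0x9C.
P'2: 0x36 ⊕ 0x0C ⊕ 0x35 = 0x0F.
P'3: 0x24 ⊕ 0x1F ⊕ 0xB0 = 0x8B.
P'4: 0x2C ⊕ 0x10 ⊕ 0xF9 = 0xC5.

P'1 = 0x9C, P'2 = 0x0F, P'3 = 0x8B, P'4 = 0xC5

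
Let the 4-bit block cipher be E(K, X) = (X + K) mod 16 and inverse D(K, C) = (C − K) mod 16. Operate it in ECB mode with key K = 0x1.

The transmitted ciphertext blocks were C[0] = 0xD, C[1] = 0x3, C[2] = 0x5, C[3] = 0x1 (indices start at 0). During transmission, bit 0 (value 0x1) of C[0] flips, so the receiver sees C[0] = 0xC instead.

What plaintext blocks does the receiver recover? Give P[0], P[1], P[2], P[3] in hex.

P[0] = 0xB, P[1] = 0x2, P[2] = 0x4, P[3] = 0x0

ECB decryption: P_i = D(K, C_i).
Only C[0] changed, to 0xC. In ECB, a change in C_i affects only P_i. Decrypting the received ciphertext:
P[0]: D(K, 0xC) = 0xB.
P[1]: D(K, 0x3) = 0x2.
P[2]: D(K, 0x5) = 0x4.
P[3]: D(K, 0x1) = 0x0.
Blocks that differ from the original plaintext: P[0].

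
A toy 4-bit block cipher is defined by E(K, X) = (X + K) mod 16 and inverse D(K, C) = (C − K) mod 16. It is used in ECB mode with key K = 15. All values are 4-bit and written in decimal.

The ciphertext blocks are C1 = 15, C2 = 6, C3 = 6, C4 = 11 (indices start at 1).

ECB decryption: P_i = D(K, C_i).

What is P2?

P2: D(K, 6) = 7.

P2 = 7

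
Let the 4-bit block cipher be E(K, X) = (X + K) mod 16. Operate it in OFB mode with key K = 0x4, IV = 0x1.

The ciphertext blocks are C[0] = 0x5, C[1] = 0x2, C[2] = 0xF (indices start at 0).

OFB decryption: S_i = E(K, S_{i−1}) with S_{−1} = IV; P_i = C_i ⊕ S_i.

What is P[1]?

P[1] = 0xB

P[0]: S = E(K, 0x1) = 0x5; 0x5 ⊕ 0x5 = 0x0.
P[1]: S = E(K, 0x5) = 0x9; 0x2 ⊕ 0x9 = 0xB.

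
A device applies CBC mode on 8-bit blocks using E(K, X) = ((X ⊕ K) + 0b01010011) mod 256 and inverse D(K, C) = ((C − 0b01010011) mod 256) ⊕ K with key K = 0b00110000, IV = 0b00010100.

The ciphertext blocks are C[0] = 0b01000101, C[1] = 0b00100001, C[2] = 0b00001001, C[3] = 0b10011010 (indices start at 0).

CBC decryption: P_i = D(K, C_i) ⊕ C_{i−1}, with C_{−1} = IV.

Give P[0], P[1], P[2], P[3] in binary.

P[0]: D(K, 0b01000101) = 0b11000010; 0b11000010 ⊕ 0b00010100 = 0b11010110.
P[1]: D(K, 0b00100001) = 0b11111110; 0b11111110 ⊕ 0b01000101 = 0b10111011.
P[2]: D(K, 0b00001001) = 0b10000110; 0b10000110 ⊕ 0b00100001 = 0b10100111.
P[3]: D(K, 0b10011010) = 0b01110111; 0b01110111 ⊕ 0b00001001 = 0b01111110.

P[0] = 0b11010110, P[1] = 0b10111011, P[2] = 0b10100111, P[3] = 0b01111110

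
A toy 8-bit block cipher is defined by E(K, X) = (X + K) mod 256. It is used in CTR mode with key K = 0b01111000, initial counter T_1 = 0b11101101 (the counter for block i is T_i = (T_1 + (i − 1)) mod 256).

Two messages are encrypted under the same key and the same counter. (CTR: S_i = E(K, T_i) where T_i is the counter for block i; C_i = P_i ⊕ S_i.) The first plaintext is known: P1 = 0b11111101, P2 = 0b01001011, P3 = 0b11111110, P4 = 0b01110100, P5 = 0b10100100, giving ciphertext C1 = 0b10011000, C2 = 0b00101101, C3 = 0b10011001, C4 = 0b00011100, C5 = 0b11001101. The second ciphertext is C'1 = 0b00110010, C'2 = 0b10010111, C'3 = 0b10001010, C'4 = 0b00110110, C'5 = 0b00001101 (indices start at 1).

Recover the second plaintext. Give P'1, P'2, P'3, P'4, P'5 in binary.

In CTR with a reused counter, both messages share the same keystream S_i, so C_i ⊕ C'_i = P_i ⊕ P'_i and thus P'_i = P_i ⊕ C_i ⊕ C'_i.
P'1: 0b11111101 ⊕ 0b10011000 ⊕ 0b00110010 = 0b01010111.
P'2: 0b01001011 ⊕ 0b00101101 ⊕ 0b10010111 = 0b11110001.
P'3: 0b11111110 ⊕ 0b10011001 ⊕ 0b10001010 = 0b11101101.
P'4: 0b01110100 ⊕ 0b00011100 ⊕ 0b00110110 = 0b01011110.
P'5: 0b10100100 ⊕ 0b11001101 ⊕ 0b00001101 = 0b01100100.

P'1 = 0b01010111, P'2 = 0b11110001, P'3 = 0b11101101, P'4 = 0b01011110, P'5 = 0b01100100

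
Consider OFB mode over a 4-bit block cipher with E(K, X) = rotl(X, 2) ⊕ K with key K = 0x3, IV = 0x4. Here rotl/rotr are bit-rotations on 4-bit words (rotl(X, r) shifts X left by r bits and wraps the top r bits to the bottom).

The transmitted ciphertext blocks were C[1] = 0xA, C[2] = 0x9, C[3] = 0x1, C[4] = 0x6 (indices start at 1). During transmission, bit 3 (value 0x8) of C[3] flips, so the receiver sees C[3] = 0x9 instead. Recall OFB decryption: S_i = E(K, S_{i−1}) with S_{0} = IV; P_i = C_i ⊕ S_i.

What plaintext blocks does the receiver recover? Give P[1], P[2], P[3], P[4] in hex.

Only C[3] changed, to 0x9. In OFB, a change in C_i flips the same bit in P_i only; the keystream is unaffected. Decrypting the received ciphertext:
P[1]: S = E(K, 0x4) = 0x2; 0xA ⊕ 0x2 = 0x8.
P[2]: S = E(K, 0x2) = 0xB; 0x9 ⊕ 0xB = 0x2.
P[3]: S = E(K, 0xB) = 0xD; 0x9 ⊕ 0xD = 0x4.
P[4]: S = E(K, 0xD) = 0x4; 0x6 ⊕ 0x4 = 0x2.
Blocks that differ from the original plaintext: P[3].

P[1] = 0x8, P[2] = 0x2, P[3] = 0x4, P[4] = 0x2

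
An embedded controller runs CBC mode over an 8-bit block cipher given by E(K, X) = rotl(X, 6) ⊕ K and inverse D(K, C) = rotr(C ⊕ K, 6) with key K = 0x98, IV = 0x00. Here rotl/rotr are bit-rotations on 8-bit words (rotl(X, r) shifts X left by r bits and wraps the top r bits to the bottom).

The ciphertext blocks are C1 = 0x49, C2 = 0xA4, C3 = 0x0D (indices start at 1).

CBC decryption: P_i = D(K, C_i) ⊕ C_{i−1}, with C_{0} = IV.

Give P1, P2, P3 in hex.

P1: D(K, 0x49) = 0x47; 0x47 ⊕ 0x00 = 0x47.
P2: D(K, 0xA4) = 0xF0; 0xF0 ⊕ 0x49 = 0xB9.
P3: D(K, 0x0D) = 0x56; 0x56 ⊕ 0xA4 = 0xF2.

P1 = 0x47, P2 = 0xB9, P3 = 0xF2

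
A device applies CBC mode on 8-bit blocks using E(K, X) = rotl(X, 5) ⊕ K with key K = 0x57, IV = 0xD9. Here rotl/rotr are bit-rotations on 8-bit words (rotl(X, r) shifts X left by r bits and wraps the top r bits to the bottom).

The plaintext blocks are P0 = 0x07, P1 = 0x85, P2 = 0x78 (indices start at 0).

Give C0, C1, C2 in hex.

C0 = 0x8C, C1 = 0x76, C2 = 0x96

CBC encryption: C_i = E(K, P_i ⊕ C_{i−1}), with C_{−1} = IV.
C0: P0 ⊕ 0xD9 = 0xDE; E(K, 0xDE) = 0x8C.
C1: P1 ⊕ 0x8C = 0x09; E(K, 0x09) = 0x76.
C2: P2 ⊕ 0x76 = 0x0E; E(K, 0x0E) = 0x96.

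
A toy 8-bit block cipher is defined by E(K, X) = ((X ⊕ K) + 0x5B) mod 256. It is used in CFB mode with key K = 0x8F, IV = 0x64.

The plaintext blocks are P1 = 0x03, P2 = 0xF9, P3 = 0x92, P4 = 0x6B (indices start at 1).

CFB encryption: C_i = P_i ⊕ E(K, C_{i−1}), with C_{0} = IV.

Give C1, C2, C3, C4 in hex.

C1: E(K, 0x64) = 0x46; 0x03 ⊕ 0x46 = 0x45.
C2: E(K, 0x45) = 0x25; 0xF9 ⊕ 0x25 = 0xDC.
C3: E(K, 0xDC) = 0xAE; 0x92 ⊕ 0xAE = 0x3C.
C4: E(K, 0x3C) = 0x0E; 0x6B ⊕ 0x0E = 0x65.

C1 = 0x45, C2 = 0xDC, C3 = 0x3C, C4 = 0x65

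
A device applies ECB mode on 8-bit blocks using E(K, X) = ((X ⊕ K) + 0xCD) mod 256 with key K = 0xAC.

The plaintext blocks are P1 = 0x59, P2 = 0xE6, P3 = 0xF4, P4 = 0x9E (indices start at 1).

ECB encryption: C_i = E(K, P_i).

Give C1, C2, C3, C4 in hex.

C1: E(K, 0x59) = 0xC2.
C2: E(K, 0xE6) = 0x17.
C3: E(K, 0xF4) = 0x25.
C4: E(K, 0x9E) = 0xFF.

C1 = 0xC2, C2 = 0x17, C3 = 0x25, C4 = 0xFF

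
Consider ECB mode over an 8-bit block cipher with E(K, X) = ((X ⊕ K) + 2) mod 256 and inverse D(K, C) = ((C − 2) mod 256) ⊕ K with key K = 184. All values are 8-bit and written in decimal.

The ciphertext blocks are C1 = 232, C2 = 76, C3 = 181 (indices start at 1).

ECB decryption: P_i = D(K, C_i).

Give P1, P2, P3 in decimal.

P1: D(K, 232) = 94.
P2: D(K, 76) = 242.
P3: D(K, 181) = 11.

P1 = 94, P2 = 242, P3 = 11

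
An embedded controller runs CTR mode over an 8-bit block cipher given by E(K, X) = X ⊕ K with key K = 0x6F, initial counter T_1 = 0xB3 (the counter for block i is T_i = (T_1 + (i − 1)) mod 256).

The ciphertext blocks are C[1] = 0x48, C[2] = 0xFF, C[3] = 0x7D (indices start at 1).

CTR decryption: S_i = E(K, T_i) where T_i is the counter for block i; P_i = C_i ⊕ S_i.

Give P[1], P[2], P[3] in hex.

P[1]: T = 0xB3, S = E(K, T) = 0xDC; 0x48 ⊕ 0xDC = 0x94.
P[2]: T = 0xB4, S = E(K, T) = 0xDB; 0xFF ⊕ 0xDB = 0x24.
P[3]: T = 0xB5, S = E(K, T) = 0xDA; 0x7D ⊕ 0xDA = 0xA7.

P[1] = 0x94, P[2] = 0x24, P[3] = 0xA7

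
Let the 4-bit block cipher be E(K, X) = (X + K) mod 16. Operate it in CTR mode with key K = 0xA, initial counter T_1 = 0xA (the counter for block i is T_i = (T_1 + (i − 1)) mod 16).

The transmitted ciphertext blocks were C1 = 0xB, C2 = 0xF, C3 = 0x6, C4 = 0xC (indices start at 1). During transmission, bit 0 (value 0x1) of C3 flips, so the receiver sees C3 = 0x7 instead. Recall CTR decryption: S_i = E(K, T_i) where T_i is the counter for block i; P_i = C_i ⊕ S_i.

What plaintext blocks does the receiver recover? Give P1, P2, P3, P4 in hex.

P1 = 0xF, P2 = 0xA, P3 = 0x1, P4 = 0xB

Only C3 changed, to 0x7. In CTR, a change in C_i flips the same bit in P_i only; the keystream is unaffected. Decrypting the received ciphertext:
P1: T = 0xA, S = E(K, T) = 0x4; 0xB ⊕ 0x4 = 0xF.
P2: T = 0xB, S = E(K, T) = 0x5; 0xF ⊕ 0x5 = 0xA.
P3: T = 0xC, S = E(K, T) = 0x6; 0x7 ⊕ 0x6 = 0x1.
P4: T = 0xD, S = E(K, T) = 0x7; 0xC ⊕ 0x7 = 0xB.
Blocks that differ from the original plaintext: P3.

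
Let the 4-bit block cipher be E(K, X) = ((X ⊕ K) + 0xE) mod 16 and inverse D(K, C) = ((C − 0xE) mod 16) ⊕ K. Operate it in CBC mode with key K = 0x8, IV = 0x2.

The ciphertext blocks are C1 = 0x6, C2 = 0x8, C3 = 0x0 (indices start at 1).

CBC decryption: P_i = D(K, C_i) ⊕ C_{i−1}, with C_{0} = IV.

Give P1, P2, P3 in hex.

P1: D(K, 0x6) = 0x0; 0x0 ⊕ 0x2 = 0x2.
P2: D(K, 0x8) = 0x2; 0x2 ⊕ 0x6 = 0x4.
P3: D(K, 0x0) = 0xA; 0xA ⊕ 0x8 = 0x2.

P1 = 0x2, P2 = 0x4, P3 = 0x2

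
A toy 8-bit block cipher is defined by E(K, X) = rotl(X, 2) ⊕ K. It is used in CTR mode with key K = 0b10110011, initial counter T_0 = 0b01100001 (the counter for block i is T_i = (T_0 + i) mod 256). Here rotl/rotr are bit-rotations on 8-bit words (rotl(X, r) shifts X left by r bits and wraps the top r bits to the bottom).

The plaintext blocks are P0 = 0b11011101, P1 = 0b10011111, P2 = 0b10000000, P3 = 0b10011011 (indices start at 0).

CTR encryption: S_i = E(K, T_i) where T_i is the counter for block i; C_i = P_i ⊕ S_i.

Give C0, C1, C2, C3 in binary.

C0 = 0b11101011, C1 = 0b10100101, C2 = 0b10111110, C3 = 0b10111001

C0: T = 0b01100001, S = E(K, T) = 0b00110110; 0b11011101 ⊕ 0b00110110 = 0b11101011.
C1: T = 0b01100010, S = E(K, T) = 0b00111010; 0b10011111 ⊕ 0b00111010 = 0b10100101.
C2: T = 0b01100011, S = E(K, T) = 0b00111110; 0b10000000 ⊕ 0b00111110 = 0b10111110.
C3: T = 0b01100100, S = E(K, T) = 0b00100010; 0b10011011 ⊕ 0b00100010 = 0b10111001.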